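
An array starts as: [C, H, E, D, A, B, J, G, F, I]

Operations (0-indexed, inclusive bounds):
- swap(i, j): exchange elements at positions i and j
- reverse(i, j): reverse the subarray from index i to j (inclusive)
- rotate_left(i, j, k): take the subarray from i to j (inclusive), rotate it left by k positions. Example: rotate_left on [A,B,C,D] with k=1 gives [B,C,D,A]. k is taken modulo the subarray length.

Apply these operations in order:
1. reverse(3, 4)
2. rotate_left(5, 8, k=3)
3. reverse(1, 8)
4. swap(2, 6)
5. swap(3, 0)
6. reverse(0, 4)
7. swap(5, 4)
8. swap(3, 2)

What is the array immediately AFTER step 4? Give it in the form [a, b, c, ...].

Answer: [C, G, A, B, F, D, J, E, H, I]

Derivation:
After 1 (reverse(3, 4)): [C, H, E, A, D, B, J, G, F, I]
After 2 (rotate_left(5, 8, k=3)): [C, H, E, A, D, F, B, J, G, I]
After 3 (reverse(1, 8)): [C, G, J, B, F, D, A, E, H, I]
After 4 (swap(2, 6)): [C, G, A, B, F, D, J, E, H, I]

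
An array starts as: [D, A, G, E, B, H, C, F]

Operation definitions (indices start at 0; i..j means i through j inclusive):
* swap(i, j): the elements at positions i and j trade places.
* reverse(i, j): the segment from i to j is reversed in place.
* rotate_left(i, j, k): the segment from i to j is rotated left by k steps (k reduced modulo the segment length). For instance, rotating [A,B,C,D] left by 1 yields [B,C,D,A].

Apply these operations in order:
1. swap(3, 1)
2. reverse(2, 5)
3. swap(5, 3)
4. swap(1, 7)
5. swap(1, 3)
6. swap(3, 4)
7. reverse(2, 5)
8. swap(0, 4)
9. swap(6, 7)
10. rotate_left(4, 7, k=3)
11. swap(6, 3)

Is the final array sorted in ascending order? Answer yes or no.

After 1 (swap(3, 1)): [D, E, G, A, B, H, C, F]
After 2 (reverse(2, 5)): [D, E, H, B, A, G, C, F]
After 3 (swap(5, 3)): [D, E, H, G, A, B, C, F]
After 4 (swap(1, 7)): [D, F, H, G, A, B, C, E]
After 5 (swap(1, 3)): [D, G, H, F, A, B, C, E]
After 6 (swap(3, 4)): [D, G, H, A, F, B, C, E]
After 7 (reverse(2, 5)): [D, G, B, F, A, H, C, E]
After 8 (swap(0, 4)): [A, G, B, F, D, H, C, E]
After 9 (swap(6, 7)): [A, G, B, F, D, H, E, C]
After 10 (rotate_left(4, 7, k=3)): [A, G, B, F, C, D, H, E]
After 11 (swap(6, 3)): [A, G, B, H, C, D, F, E]

Answer: no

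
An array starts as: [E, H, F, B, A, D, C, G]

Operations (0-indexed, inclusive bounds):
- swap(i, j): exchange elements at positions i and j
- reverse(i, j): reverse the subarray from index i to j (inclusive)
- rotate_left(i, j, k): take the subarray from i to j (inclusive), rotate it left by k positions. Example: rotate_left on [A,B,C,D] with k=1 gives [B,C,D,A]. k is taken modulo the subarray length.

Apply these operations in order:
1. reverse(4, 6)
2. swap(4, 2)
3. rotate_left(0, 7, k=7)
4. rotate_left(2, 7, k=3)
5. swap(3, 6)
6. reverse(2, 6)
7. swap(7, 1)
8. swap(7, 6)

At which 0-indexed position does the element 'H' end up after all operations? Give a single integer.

Answer: 3

Derivation:
After 1 (reverse(4, 6)): [E, H, F, B, C, D, A, G]
After 2 (swap(4, 2)): [E, H, C, B, F, D, A, G]
After 3 (rotate_left(0, 7, k=7)): [G, E, H, C, B, F, D, A]
After 4 (rotate_left(2, 7, k=3)): [G, E, F, D, A, H, C, B]
After 5 (swap(3, 6)): [G, E, F, C, A, H, D, B]
After 6 (reverse(2, 6)): [G, E, D, H, A, C, F, B]
After 7 (swap(7, 1)): [G, B, D, H, A, C, F, E]
After 8 (swap(7, 6)): [G, B, D, H, A, C, E, F]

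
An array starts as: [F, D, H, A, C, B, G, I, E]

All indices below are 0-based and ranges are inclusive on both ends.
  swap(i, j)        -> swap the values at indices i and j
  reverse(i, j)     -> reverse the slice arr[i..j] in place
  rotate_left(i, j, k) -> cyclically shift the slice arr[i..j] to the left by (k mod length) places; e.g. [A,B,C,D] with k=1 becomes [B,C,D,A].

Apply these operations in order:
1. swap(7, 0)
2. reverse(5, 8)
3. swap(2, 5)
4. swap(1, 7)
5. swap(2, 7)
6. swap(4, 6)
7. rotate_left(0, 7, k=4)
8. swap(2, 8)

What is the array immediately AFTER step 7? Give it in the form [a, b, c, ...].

After 1 (swap(7, 0)): [I, D, H, A, C, B, G, F, E]
After 2 (reverse(5, 8)): [I, D, H, A, C, E, F, G, B]
After 3 (swap(2, 5)): [I, D, E, A, C, H, F, G, B]
After 4 (swap(1, 7)): [I, G, E, A, C, H, F, D, B]
After 5 (swap(2, 7)): [I, G, D, A, C, H, F, E, B]
After 6 (swap(4, 6)): [I, G, D, A, F, H, C, E, B]
After 7 (rotate_left(0, 7, k=4)): [F, H, C, E, I, G, D, A, B]

Answer: [F, H, C, E, I, G, D, A, B]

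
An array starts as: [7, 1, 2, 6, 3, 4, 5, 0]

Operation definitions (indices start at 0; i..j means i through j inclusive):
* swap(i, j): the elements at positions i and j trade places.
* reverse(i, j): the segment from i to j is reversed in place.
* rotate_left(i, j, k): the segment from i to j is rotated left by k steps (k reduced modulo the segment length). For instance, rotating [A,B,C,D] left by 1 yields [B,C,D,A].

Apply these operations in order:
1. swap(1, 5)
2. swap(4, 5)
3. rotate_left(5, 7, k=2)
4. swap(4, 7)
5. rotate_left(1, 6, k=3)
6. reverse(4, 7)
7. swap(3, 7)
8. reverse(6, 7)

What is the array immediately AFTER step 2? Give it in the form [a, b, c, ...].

Answer: [7, 4, 2, 6, 1, 3, 5, 0]

Derivation:
After 1 (swap(1, 5)): [7, 4, 2, 6, 3, 1, 5, 0]
After 2 (swap(4, 5)): [7, 4, 2, 6, 1, 3, 5, 0]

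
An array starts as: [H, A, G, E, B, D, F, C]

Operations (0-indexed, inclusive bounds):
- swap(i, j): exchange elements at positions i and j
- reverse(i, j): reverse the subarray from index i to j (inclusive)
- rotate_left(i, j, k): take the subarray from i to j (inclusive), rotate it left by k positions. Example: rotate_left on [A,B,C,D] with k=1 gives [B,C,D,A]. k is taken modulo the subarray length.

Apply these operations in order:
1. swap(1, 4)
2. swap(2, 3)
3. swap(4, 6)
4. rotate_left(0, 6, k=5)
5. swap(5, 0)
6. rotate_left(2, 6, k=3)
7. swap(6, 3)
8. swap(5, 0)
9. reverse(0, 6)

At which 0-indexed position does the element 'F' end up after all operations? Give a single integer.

Answer: 0

Derivation:
After 1 (swap(1, 4)): [H, B, G, E, A, D, F, C]
After 2 (swap(2, 3)): [H, B, E, G, A, D, F, C]
After 3 (swap(4, 6)): [H, B, E, G, F, D, A, C]
After 4 (rotate_left(0, 6, k=5)): [D, A, H, B, E, G, F, C]
After 5 (swap(5, 0)): [G, A, H, B, E, D, F, C]
After 6 (rotate_left(2, 6, k=3)): [G, A, D, F, H, B, E, C]
After 7 (swap(6, 3)): [G, A, D, E, H, B, F, C]
After 8 (swap(5, 0)): [B, A, D, E, H, G, F, C]
After 9 (reverse(0, 6)): [F, G, H, E, D, A, B, C]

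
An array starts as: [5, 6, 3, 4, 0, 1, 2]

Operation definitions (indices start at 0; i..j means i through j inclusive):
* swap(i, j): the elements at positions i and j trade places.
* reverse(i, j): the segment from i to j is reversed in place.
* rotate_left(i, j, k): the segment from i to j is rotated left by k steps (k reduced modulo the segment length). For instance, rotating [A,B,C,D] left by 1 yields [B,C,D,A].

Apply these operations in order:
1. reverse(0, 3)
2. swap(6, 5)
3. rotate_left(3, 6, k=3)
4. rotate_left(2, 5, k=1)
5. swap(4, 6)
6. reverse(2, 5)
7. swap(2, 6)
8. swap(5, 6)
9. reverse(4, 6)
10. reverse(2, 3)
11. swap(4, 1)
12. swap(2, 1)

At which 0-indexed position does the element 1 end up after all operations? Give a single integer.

After 1 (reverse(0, 3)): [4, 3, 6, 5, 0, 1, 2]
After 2 (swap(6, 5)): [4, 3, 6, 5, 0, 2, 1]
After 3 (rotate_left(3, 6, k=3)): [4, 3, 6, 1, 5, 0, 2]
After 4 (rotate_left(2, 5, k=1)): [4, 3, 1, 5, 0, 6, 2]
After 5 (swap(4, 6)): [4, 3, 1, 5, 2, 6, 0]
After 6 (reverse(2, 5)): [4, 3, 6, 2, 5, 1, 0]
After 7 (swap(2, 6)): [4, 3, 0, 2, 5, 1, 6]
After 8 (swap(5, 6)): [4, 3, 0, 2, 5, 6, 1]
After 9 (reverse(4, 6)): [4, 3, 0, 2, 1, 6, 5]
After 10 (reverse(2, 3)): [4, 3, 2, 0, 1, 6, 5]
After 11 (swap(4, 1)): [4, 1, 2, 0, 3, 6, 5]
After 12 (swap(2, 1)): [4, 2, 1, 0, 3, 6, 5]

Answer: 2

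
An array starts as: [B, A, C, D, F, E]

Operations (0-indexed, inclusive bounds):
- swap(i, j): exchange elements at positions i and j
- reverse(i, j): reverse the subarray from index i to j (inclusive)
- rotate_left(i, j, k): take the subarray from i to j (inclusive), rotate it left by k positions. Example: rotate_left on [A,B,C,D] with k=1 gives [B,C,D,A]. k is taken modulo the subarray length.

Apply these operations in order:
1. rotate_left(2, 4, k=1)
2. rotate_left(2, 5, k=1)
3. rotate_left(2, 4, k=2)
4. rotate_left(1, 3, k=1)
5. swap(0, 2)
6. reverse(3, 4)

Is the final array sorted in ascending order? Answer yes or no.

After 1 (rotate_left(2, 4, k=1)): [B, A, D, F, C, E]
After 2 (rotate_left(2, 5, k=1)): [B, A, F, C, E, D]
After 3 (rotate_left(2, 4, k=2)): [B, A, E, F, C, D]
After 4 (rotate_left(1, 3, k=1)): [B, E, F, A, C, D]
After 5 (swap(0, 2)): [F, E, B, A, C, D]
After 6 (reverse(3, 4)): [F, E, B, C, A, D]

Answer: no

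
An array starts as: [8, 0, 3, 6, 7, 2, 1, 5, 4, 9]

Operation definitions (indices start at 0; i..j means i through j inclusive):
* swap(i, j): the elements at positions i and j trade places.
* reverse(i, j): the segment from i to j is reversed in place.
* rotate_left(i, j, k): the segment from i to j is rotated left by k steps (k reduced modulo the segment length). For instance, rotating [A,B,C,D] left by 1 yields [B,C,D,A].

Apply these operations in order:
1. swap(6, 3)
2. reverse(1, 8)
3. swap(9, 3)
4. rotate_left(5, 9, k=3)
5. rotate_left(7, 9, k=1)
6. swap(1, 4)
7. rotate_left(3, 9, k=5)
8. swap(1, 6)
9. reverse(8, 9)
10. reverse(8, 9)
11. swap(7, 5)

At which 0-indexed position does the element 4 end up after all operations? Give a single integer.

Answer: 1

Derivation:
After 1 (swap(6, 3)): [8, 0, 3, 1, 7, 2, 6, 5, 4, 9]
After 2 (reverse(1, 8)): [8, 4, 5, 6, 2, 7, 1, 3, 0, 9]
After 3 (swap(9, 3)): [8, 4, 5, 9, 2, 7, 1, 3, 0, 6]
After 4 (rotate_left(5, 9, k=3)): [8, 4, 5, 9, 2, 0, 6, 7, 1, 3]
After 5 (rotate_left(7, 9, k=1)): [8, 4, 5, 9, 2, 0, 6, 1, 3, 7]
After 6 (swap(1, 4)): [8, 2, 5, 9, 4, 0, 6, 1, 3, 7]
After 7 (rotate_left(3, 9, k=5)): [8, 2, 5, 3, 7, 9, 4, 0, 6, 1]
After 8 (swap(1, 6)): [8, 4, 5, 3, 7, 9, 2, 0, 6, 1]
After 9 (reverse(8, 9)): [8, 4, 5, 3, 7, 9, 2, 0, 1, 6]
After 10 (reverse(8, 9)): [8, 4, 5, 3, 7, 9, 2, 0, 6, 1]
After 11 (swap(7, 5)): [8, 4, 5, 3, 7, 0, 2, 9, 6, 1]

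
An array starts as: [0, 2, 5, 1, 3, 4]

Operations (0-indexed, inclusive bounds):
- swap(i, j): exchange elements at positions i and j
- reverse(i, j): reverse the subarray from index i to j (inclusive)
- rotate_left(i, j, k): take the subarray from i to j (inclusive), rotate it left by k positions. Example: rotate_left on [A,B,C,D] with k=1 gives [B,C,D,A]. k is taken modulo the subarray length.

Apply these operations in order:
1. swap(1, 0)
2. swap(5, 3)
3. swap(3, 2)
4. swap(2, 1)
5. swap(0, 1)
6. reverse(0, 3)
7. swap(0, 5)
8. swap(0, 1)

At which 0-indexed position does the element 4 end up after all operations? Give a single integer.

After 1 (swap(1, 0)): [2, 0, 5, 1, 3, 4]
After 2 (swap(5, 3)): [2, 0, 5, 4, 3, 1]
After 3 (swap(3, 2)): [2, 0, 4, 5, 3, 1]
After 4 (swap(2, 1)): [2, 4, 0, 5, 3, 1]
After 5 (swap(0, 1)): [4, 2, 0, 5, 3, 1]
After 6 (reverse(0, 3)): [5, 0, 2, 4, 3, 1]
After 7 (swap(0, 5)): [1, 0, 2, 4, 3, 5]
After 8 (swap(0, 1)): [0, 1, 2, 4, 3, 5]

Answer: 3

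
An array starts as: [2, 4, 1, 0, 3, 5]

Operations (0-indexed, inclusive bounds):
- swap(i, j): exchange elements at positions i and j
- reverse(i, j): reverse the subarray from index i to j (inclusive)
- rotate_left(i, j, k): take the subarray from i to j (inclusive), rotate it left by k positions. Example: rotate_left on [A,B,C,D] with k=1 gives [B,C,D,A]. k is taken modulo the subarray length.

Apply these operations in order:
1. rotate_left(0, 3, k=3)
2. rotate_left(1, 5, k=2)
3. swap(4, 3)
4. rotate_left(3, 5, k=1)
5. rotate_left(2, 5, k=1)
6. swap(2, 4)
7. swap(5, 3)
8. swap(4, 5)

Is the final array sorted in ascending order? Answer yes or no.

After 1 (rotate_left(0, 3, k=3)): [0, 2, 4, 1, 3, 5]
After 2 (rotate_left(1, 5, k=2)): [0, 1, 3, 5, 2, 4]
After 3 (swap(4, 3)): [0, 1, 3, 2, 5, 4]
After 4 (rotate_left(3, 5, k=1)): [0, 1, 3, 5, 4, 2]
After 5 (rotate_left(2, 5, k=1)): [0, 1, 5, 4, 2, 3]
After 6 (swap(2, 4)): [0, 1, 2, 4, 5, 3]
After 7 (swap(5, 3)): [0, 1, 2, 3, 5, 4]
After 8 (swap(4, 5)): [0, 1, 2, 3, 4, 5]

Answer: yes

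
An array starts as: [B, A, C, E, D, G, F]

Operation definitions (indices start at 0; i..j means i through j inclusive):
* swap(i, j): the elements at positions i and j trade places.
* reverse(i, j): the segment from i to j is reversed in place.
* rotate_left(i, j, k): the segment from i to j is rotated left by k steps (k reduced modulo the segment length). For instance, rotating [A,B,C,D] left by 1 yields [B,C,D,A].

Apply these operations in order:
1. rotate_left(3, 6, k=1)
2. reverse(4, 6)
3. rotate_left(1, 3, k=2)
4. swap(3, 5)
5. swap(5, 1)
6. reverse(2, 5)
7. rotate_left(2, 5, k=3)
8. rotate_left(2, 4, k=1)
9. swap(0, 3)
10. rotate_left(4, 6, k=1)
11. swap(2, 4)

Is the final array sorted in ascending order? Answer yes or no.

After 1 (rotate_left(3, 6, k=1)): [B, A, C, D, G, F, E]
After 2 (reverse(4, 6)): [B, A, C, D, E, F, G]
After 3 (rotate_left(1, 3, k=2)): [B, D, A, C, E, F, G]
After 4 (swap(3, 5)): [B, D, A, F, E, C, G]
After 5 (swap(5, 1)): [B, C, A, F, E, D, G]
After 6 (reverse(2, 5)): [B, C, D, E, F, A, G]
After 7 (rotate_left(2, 5, k=3)): [B, C, A, D, E, F, G]
After 8 (rotate_left(2, 4, k=1)): [B, C, D, E, A, F, G]
After 9 (swap(0, 3)): [E, C, D, B, A, F, G]
After 10 (rotate_left(4, 6, k=1)): [E, C, D, B, F, G, A]
After 11 (swap(2, 4)): [E, C, F, B, D, G, A]

Answer: no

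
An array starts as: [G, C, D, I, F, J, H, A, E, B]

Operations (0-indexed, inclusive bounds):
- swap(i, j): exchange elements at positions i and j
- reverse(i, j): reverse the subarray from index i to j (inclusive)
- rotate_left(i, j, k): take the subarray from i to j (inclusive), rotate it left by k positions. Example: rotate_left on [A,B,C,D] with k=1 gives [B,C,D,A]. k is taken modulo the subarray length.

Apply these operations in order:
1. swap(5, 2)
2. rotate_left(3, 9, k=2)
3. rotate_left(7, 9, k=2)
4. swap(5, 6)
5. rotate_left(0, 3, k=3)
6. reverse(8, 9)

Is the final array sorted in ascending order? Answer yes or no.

After 1 (swap(5, 2)): [G, C, J, I, F, D, H, A, E, B]
After 2 (rotate_left(3, 9, k=2)): [G, C, J, D, H, A, E, B, I, F]
After 3 (rotate_left(7, 9, k=2)): [G, C, J, D, H, A, E, F, B, I]
After 4 (swap(5, 6)): [G, C, J, D, H, E, A, F, B, I]
After 5 (rotate_left(0, 3, k=3)): [D, G, C, J, H, E, A, F, B, I]
After 6 (reverse(8, 9)): [D, G, C, J, H, E, A, F, I, B]

Answer: no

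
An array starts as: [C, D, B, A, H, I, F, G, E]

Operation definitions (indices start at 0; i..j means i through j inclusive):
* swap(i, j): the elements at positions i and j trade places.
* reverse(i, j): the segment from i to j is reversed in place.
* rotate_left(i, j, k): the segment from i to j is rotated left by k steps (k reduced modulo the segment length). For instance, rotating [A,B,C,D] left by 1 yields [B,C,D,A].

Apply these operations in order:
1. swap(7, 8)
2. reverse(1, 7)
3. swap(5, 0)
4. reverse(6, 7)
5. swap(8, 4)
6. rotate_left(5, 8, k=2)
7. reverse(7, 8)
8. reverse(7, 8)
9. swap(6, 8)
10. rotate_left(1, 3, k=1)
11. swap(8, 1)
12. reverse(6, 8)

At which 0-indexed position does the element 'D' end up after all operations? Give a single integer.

After 1 (swap(7, 8)): [C, D, B, A, H, I, F, E, G]
After 2 (reverse(1, 7)): [C, E, F, I, H, A, B, D, G]
After 3 (swap(5, 0)): [A, E, F, I, H, C, B, D, G]
After 4 (reverse(6, 7)): [A, E, F, I, H, C, D, B, G]
After 5 (swap(8, 4)): [A, E, F, I, G, C, D, B, H]
After 6 (rotate_left(5, 8, k=2)): [A, E, F, I, G, B, H, C, D]
After 7 (reverse(7, 8)): [A, E, F, I, G, B, H, D, C]
After 8 (reverse(7, 8)): [A, E, F, I, G, B, H, C, D]
After 9 (swap(6, 8)): [A, E, F, I, G, B, D, C, H]
After 10 (rotate_left(1, 3, k=1)): [A, F, I, E, G, B, D, C, H]
After 11 (swap(8, 1)): [A, H, I, E, G, B, D, C, F]
After 12 (reverse(6, 8)): [A, H, I, E, G, B, F, C, D]

Answer: 8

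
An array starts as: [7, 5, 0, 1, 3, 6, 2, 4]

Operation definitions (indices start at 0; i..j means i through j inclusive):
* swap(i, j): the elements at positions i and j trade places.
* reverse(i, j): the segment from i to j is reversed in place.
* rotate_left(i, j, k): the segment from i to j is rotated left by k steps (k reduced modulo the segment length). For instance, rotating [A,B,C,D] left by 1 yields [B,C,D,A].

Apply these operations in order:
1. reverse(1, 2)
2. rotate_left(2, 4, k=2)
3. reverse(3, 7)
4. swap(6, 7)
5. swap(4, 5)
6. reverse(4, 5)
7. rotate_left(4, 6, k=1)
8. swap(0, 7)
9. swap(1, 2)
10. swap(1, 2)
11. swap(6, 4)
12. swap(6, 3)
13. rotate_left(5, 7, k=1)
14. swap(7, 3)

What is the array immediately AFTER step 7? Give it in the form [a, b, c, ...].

Answer: [7, 0, 3, 4, 6, 5, 2, 1]

Derivation:
After 1 (reverse(1, 2)): [7, 0, 5, 1, 3, 6, 2, 4]
After 2 (rotate_left(2, 4, k=2)): [7, 0, 3, 5, 1, 6, 2, 4]
After 3 (reverse(3, 7)): [7, 0, 3, 4, 2, 6, 1, 5]
After 4 (swap(6, 7)): [7, 0, 3, 4, 2, 6, 5, 1]
After 5 (swap(4, 5)): [7, 0, 3, 4, 6, 2, 5, 1]
After 6 (reverse(4, 5)): [7, 0, 3, 4, 2, 6, 5, 1]
After 7 (rotate_left(4, 6, k=1)): [7, 0, 3, 4, 6, 5, 2, 1]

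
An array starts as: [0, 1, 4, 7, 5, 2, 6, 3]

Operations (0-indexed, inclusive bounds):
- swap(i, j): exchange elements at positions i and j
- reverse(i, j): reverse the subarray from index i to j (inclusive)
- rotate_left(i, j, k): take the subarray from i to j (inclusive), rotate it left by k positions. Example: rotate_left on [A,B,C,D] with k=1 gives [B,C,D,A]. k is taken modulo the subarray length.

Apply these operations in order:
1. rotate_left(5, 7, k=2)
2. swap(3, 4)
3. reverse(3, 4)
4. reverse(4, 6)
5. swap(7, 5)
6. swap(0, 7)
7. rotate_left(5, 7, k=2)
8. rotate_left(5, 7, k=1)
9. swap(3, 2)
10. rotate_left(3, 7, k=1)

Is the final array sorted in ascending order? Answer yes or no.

After 1 (rotate_left(5, 7, k=2)): [0, 1, 4, 7, 5, 3, 2, 6]
After 2 (swap(3, 4)): [0, 1, 4, 5, 7, 3, 2, 6]
After 3 (reverse(3, 4)): [0, 1, 4, 7, 5, 3, 2, 6]
After 4 (reverse(4, 6)): [0, 1, 4, 7, 2, 3, 5, 6]
After 5 (swap(7, 5)): [0, 1, 4, 7, 2, 6, 5, 3]
After 6 (swap(0, 7)): [3, 1, 4, 7, 2, 6, 5, 0]
After 7 (rotate_left(5, 7, k=2)): [3, 1, 4, 7, 2, 0, 6, 5]
After 8 (rotate_left(5, 7, k=1)): [3, 1, 4, 7, 2, 6, 5, 0]
After 9 (swap(3, 2)): [3, 1, 7, 4, 2, 6, 5, 0]
After 10 (rotate_left(3, 7, k=1)): [3, 1, 7, 2, 6, 5, 0, 4]

Answer: no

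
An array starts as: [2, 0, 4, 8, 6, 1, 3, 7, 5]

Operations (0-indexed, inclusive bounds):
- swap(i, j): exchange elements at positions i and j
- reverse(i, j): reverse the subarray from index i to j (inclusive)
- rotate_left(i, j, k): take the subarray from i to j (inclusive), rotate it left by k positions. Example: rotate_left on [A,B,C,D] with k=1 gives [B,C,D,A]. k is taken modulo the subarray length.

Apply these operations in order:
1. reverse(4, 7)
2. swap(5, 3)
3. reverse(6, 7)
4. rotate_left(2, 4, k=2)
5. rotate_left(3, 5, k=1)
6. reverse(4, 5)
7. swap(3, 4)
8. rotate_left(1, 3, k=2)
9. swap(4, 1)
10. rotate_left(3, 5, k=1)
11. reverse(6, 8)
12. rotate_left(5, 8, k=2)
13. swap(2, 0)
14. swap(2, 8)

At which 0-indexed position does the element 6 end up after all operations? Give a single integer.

After 1 (reverse(4, 7)): [2, 0, 4, 8, 7, 3, 1, 6, 5]
After 2 (swap(5, 3)): [2, 0, 4, 3, 7, 8, 1, 6, 5]
After 3 (reverse(6, 7)): [2, 0, 4, 3, 7, 8, 6, 1, 5]
After 4 (rotate_left(2, 4, k=2)): [2, 0, 7, 4, 3, 8, 6, 1, 5]
After 5 (rotate_left(3, 5, k=1)): [2, 0, 7, 3, 8, 4, 6, 1, 5]
After 6 (reverse(4, 5)): [2, 0, 7, 3, 4, 8, 6, 1, 5]
After 7 (swap(3, 4)): [2, 0, 7, 4, 3, 8, 6, 1, 5]
After 8 (rotate_left(1, 3, k=2)): [2, 4, 0, 7, 3, 8, 6, 1, 5]
After 9 (swap(4, 1)): [2, 3, 0, 7, 4, 8, 6, 1, 5]
After 10 (rotate_left(3, 5, k=1)): [2, 3, 0, 4, 8, 7, 6, 1, 5]
After 11 (reverse(6, 8)): [2, 3, 0, 4, 8, 7, 5, 1, 6]
After 12 (rotate_left(5, 8, k=2)): [2, 3, 0, 4, 8, 1, 6, 7, 5]
After 13 (swap(2, 0)): [0, 3, 2, 4, 8, 1, 6, 7, 5]
After 14 (swap(2, 8)): [0, 3, 5, 4, 8, 1, 6, 7, 2]

Answer: 6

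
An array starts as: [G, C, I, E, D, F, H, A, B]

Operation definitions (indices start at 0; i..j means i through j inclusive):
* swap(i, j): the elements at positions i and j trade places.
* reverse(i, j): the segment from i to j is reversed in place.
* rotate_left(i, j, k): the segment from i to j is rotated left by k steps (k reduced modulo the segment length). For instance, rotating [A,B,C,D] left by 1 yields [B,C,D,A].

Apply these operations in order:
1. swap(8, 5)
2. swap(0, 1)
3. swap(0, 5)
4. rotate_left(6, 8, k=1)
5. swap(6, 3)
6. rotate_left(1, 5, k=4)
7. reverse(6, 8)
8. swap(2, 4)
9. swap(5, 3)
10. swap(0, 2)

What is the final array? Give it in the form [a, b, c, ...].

Answer: [A, C, B, D, G, I, H, F, E]

Derivation:
After 1 (swap(8, 5)): [G, C, I, E, D, B, H, A, F]
After 2 (swap(0, 1)): [C, G, I, E, D, B, H, A, F]
After 3 (swap(0, 5)): [B, G, I, E, D, C, H, A, F]
After 4 (rotate_left(6, 8, k=1)): [B, G, I, E, D, C, A, F, H]
After 5 (swap(6, 3)): [B, G, I, A, D, C, E, F, H]
After 6 (rotate_left(1, 5, k=4)): [B, C, G, I, A, D, E, F, H]
After 7 (reverse(6, 8)): [B, C, G, I, A, D, H, F, E]
After 8 (swap(2, 4)): [B, C, A, I, G, D, H, F, E]
After 9 (swap(5, 3)): [B, C, A, D, G, I, H, F, E]
After 10 (swap(0, 2)): [A, C, B, D, G, I, H, F, E]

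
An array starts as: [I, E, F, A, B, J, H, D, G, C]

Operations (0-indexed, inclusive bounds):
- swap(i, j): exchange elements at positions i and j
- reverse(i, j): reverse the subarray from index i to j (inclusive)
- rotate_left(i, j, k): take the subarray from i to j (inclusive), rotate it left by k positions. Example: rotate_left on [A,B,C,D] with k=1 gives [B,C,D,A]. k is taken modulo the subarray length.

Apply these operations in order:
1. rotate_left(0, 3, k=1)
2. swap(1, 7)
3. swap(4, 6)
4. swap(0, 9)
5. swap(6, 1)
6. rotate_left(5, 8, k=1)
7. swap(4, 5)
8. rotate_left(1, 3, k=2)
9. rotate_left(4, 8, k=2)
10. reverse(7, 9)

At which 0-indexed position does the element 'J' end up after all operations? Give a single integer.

Answer: 6

Derivation:
After 1 (rotate_left(0, 3, k=1)): [E, F, A, I, B, J, H, D, G, C]
After 2 (swap(1, 7)): [E, D, A, I, B, J, H, F, G, C]
After 3 (swap(4, 6)): [E, D, A, I, H, J, B, F, G, C]
After 4 (swap(0, 9)): [C, D, A, I, H, J, B, F, G, E]
After 5 (swap(6, 1)): [C, B, A, I, H, J, D, F, G, E]
After 6 (rotate_left(5, 8, k=1)): [C, B, A, I, H, D, F, G, J, E]
After 7 (swap(4, 5)): [C, B, A, I, D, H, F, G, J, E]
After 8 (rotate_left(1, 3, k=2)): [C, I, B, A, D, H, F, G, J, E]
After 9 (rotate_left(4, 8, k=2)): [C, I, B, A, F, G, J, D, H, E]
After 10 (reverse(7, 9)): [C, I, B, A, F, G, J, E, H, D]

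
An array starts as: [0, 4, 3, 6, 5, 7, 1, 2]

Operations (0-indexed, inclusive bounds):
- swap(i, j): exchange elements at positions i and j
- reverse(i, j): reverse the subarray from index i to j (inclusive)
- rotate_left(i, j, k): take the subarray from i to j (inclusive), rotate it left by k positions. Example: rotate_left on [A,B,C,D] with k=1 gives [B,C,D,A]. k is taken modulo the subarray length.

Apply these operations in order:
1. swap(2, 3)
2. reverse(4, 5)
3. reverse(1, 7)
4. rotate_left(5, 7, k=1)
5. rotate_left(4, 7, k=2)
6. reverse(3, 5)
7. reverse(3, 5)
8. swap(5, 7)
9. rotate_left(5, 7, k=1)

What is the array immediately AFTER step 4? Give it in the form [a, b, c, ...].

Answer: [0, 2, 1, 5, 7, 6, 4, 3]

Derivation:
After 1 (swap(2, 3)): [0, 4, 6, 3, 5, 7, 1, 2]
After 2 (reverse(4, 5)): [0, 4, 6, 3, 7, 5, 1, 2]
After 3 (reverse(1, 7)): [0, 2, 1, 5, 7, 3, 6, 4]
After 4 (rotate_left(5, 7, k=1)): [0, 2, 1, 5, 7, 6, 4, 3]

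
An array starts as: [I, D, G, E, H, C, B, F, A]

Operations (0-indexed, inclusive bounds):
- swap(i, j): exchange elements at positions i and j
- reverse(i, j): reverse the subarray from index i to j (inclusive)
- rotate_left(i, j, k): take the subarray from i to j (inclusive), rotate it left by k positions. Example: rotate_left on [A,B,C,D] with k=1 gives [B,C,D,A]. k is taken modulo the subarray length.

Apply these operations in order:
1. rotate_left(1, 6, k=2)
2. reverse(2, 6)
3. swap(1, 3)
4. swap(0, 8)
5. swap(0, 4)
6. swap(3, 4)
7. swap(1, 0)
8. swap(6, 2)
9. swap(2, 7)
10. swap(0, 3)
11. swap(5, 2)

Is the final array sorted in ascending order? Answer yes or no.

Answer: yes

Derivation:
After 1 (rotate_left(1, 6, k=2)): [I, E, H, C, B, D, G, F, A]
After 2 (reverse(2, 6)): [I, E, G, D, B, C, H, F, A]
After 3 (swap(1, 3)): [I, D, G, E, B, C, H, F, A]
After 4 (swap(0, 8)): [A, D, G, E, B, C, H, F, I]
After 5 (swap(0, 4)): [B, D, G, E, A, C, H, F, I]
After 6 (swap(3, 4)): [B, D, G, A, E, C, H, F, I]
After 7 (swap(1, 0)): [D, B, G, A, E, C, H, F, I]
After 8 (swap(6, 2)): [D, B, H, A, E, C, G, F, I]
After 9 (swap(2, 7)): [D, B, F, A, E, C, G, H, I]
After 10 (swap(0, 3)): [A, B, F, D, E, C, G, H, I]
After 11 (swap(5, 2)): [A, B, C, D, E, F, G, H, I]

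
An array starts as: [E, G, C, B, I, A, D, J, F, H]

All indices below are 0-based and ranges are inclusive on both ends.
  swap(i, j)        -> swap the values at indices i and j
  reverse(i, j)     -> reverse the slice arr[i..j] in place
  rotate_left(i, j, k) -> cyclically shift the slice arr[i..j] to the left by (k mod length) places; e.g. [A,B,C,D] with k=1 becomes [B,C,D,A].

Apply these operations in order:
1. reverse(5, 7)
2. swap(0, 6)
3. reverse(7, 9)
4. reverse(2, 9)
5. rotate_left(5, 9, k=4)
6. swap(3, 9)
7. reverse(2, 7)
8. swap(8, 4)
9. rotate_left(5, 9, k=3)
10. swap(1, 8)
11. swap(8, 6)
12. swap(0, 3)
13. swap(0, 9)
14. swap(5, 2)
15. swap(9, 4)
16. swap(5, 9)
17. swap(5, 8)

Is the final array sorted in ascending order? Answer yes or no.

Answer: yes

Derivation:
After 1 (reverse(5, 7)): [E, G, C, B, I, J, D, A, F, H]
After 2 (swap(0, 6)): [D, G, C, B, I, J, E, A, F, H]
After 3 (reverse(7, 9)): [D, G, C, B, I, J, E, H, F, A]
After 4 (reverse(2, 9)): [D, G, A, F, H, E, J, I, B, C]
After 5 (rotate_left(5, 9, k=4)): [D, G, A, F, H, C, E, J, I, B]
After 6 (swap(3, 9)): [D, G, A, B, H, C, E, J, I, F]
After 7 (reverse(2, 7)): [D, G, J, E, C, H, B, A, I, F]
After 8 (swap(8, 4)): [D, G, J, E, I, H, B, A, C, F]
After 9 (rotate_left(5, 9, k=3)): [D, G, J, E, I, C, F, H, B, A]
After 10 (swap(1, 8)): [D, B, J, E, I, C, F, H, G, A]
After 11 (swap(8, 6)): [D, B, J, E, I, C, G, H, F, A]
After 12 (swap(0, 3)): [E, B, J, D, I, C, G, H, F, A]
After 13 (swap(0, 9)): [A, B, J, D, I, C, G, H, F, E]
After 14 (swap(5, 2)): [A, B, C, D, I, J, G, H, F, E]
After 15 (swap(9, 4)): [A, B, C, D, E, J, G, H, F, I]
After 16 (swap(5, 9)): [A, B, C, D, E, I, G, H, F, J]
After 17 (swap(5, 8)): [A, B, C, D, E, F, G, H, I, J]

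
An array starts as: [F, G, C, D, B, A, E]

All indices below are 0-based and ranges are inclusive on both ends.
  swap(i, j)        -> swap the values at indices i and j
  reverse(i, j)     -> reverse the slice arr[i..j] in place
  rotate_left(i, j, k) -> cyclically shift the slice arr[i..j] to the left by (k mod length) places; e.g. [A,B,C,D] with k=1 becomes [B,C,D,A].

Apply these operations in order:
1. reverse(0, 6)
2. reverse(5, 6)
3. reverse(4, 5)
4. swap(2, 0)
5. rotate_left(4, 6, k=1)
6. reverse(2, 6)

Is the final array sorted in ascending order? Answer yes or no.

After 1 (reverse(0, 6)): [E, A, B, D, C, G, F]
After 2 (reverse(5, 6)): [E, A, B, D, C, F, G]
After 3 (reverse(4, 5)): [E, A, B, D, F, C, G]
After 4 (swap(2, 0)): [B, A, E, D, F, C, G]
After 5 (rotate_left(4, 6, k=1)): [B, A, E, D, C, G, F]
After 6 (reverse(2, 6)): [B, A, F, G, C, D, E]

Answer: no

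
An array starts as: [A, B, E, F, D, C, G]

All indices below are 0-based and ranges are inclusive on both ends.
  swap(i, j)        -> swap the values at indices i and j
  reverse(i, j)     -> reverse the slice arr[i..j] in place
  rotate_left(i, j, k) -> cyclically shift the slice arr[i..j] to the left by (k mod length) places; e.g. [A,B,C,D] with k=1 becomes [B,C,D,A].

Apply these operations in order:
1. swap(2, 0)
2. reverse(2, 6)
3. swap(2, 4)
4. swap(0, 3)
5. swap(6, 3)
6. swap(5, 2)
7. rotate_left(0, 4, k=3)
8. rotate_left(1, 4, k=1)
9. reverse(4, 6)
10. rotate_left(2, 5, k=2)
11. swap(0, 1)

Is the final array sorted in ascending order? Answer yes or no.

Answer: no

Derivation:
After 1 (swap(2, 0)): [E, B, A, F, D, C, G]
After 2 (reverse(2, 6)): [E, B, G, C, D, F, A]
After 3 (swap(2, 4)): [E, B, D, C, G, F, A]
After 4 (swap(0, 3)): [C, B, D, E, G, F, A]
After 5 (swap(6, 3)): [C, B, D, A, G, F, E]
After 6 (swap(5, 2)): [C, B, F, A, G, D, E]
After 7 (rotate_left(0, 4, k=3)): [A, G, C, B, F, D, E]
After 8 (rotate_left(1, 4, k=1)): [A, C, B, F, G, D, E]
After 9 (reverse(4, 6)): [A, C, B, F, E, D, G]
After 10 (rotate_left(2, 5, k=2)): [A, C, E, D, B, F, G]
After 11 (swap(0, 1)): [C, A, E, D, B, F, G]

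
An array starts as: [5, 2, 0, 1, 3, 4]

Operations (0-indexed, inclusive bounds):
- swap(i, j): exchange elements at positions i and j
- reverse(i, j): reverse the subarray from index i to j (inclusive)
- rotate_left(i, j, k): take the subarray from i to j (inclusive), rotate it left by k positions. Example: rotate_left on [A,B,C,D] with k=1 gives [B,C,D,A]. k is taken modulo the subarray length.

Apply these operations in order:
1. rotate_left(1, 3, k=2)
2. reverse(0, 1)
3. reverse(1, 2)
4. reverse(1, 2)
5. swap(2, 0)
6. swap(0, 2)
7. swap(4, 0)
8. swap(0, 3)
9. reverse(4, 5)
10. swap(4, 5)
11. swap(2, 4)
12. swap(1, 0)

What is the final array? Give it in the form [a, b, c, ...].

After 1 (rotate_left(1, 3, k=2)): [5, 1, 2, 0, 3, 4]
After 2 (reverse(0, 1)): [1, 5, 2, 0, 3, 4]
After 3 (reverse(1, 2)): [1, 2, 5, 0, 3, 4]
After 4 (reverse(1, 2)): [1, 5, 2, 0, 3, 4]
After 5 (swap(2, 0)): [2, 5, 1, 0, 3, 4]
After 6 (swap(0, 2)): [1, 5, 2, 0, 3, 4]
After 7 (swap(4, 0)): [3, 5, 2, 0, 1, 4]
After 8 (swap(0, 3)): [0, 5, 2, 3, 1, 4]
After 9 (reverse(4, 5)): [0, 5, 2, 3, 4, 1]
After 10 (swap(4, 5)): [0, 5, 2, 3, 1, 4]
After 11 (swap(2, 4)): [0, 5, 1, 3, 2, 4]
After 12 (swap(1, 0)): [5, 0, 1, 3, 2, 4]

Answer: [5, 0, 1, 3, 2, 4]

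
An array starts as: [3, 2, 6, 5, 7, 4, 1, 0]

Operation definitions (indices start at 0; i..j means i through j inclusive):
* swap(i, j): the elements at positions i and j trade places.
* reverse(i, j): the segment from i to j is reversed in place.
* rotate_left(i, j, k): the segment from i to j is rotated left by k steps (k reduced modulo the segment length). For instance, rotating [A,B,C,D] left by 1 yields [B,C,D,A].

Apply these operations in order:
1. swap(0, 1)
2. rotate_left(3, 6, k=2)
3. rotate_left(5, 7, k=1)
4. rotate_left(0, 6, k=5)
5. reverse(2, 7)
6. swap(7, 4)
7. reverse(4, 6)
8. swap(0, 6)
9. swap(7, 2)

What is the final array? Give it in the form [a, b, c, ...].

Answer: [2, 0, 4, 1, 3, 6, 7, 5]

Derivation:
After 1 (swap(0, 1)): [2, 3, 6, 5, 7, 4, 1, 0]
After 2 (rotate_left(3, 6, k=2)): [2, 3, 6, 4, 1, 5, 7, 0]
After 3 (rotate_left(5, 7, k=1)): [2, 3, 6, 4, 1, 7, 0, 5]
After 4 (rotate_left(0, 6, k=5)): [7, 0, 2, 3, 6, 4, 1, 5]
After 5 (reverse(2, 7)): [7, 0, 5, 1, 4, 6, 3, 2]
After 6 (swap(7, 4)): [7, 0, 5, 1, 2, 6, 3, 4]
After 7 (reverse(4, 6)): [7, 0, 5, 1, 3, 6, 2, 4]
After 8 (swap(0, 6)): [2, 0, 5, 1, 3, 6, 7, 4]
After 9 (swap(7, 2)): [2, 0, 4, 1, 3, 6, 7, 5]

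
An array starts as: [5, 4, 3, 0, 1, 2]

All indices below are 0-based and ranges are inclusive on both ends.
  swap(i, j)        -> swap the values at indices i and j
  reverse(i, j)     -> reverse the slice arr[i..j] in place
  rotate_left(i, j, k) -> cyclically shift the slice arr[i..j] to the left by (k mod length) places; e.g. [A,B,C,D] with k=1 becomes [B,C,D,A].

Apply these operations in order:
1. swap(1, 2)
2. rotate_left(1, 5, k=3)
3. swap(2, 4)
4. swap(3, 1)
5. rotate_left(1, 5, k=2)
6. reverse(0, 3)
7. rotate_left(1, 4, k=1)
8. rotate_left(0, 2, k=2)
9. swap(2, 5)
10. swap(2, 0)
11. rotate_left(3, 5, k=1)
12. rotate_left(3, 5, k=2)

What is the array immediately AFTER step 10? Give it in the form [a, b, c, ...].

After 1 (swap(1, 2)): [5, 3, 4, 0, 1, 2]
After 2 (rotate_left(1, 5, k=3)): [5, 1, 2, 3, 4, 0]
After 3 (swap(2, 4)): [5, 1, 4, 3, 2, 0]
After 4 (swap(3, 1)): [5, 3, 4, 1, 2, 0]
After 5 (rotate_left(1, 5, k=2)): [5, 1, 2, 0, 3, 4]
After 6 (reverse(0, 3)): [0, 2, 1, 5, 3, 4]
After 7 (rotate_left(1, 4, k=1)): [0, 1, 5, 3, 2, 4]
After 8 (rotate_left(0, 2, k=2)): [5, 0, 1, 3, 2, 4]
After 9 (swap(2, 5)): [5, 0, 4, 3, 2, 1]
After 10 (swap(2, 0)): [4, 0, 5, 3, 2, 1]

Answer: [4, 0, 5, 3, 2, 1]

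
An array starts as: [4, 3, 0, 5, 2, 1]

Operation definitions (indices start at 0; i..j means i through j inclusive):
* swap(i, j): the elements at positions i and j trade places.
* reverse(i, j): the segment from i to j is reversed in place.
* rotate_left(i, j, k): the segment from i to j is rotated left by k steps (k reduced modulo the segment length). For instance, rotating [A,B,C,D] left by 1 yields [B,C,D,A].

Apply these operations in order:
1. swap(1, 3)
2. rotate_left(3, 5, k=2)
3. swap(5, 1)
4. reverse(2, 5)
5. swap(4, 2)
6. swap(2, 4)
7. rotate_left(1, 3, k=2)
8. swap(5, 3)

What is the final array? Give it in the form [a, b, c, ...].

After 1 (swap(1, 3)): [4, 5, 0, 3, 2, 1]
After 2 (rotate_left(3, 5, k=2)): [4, 5, 0, 1, 3, 2]
After 3 (swap(5, 1)): [4, 2, 0, 1, 3, 5]
After 4 (reverse(2, 5)): [4, 2, 5, 3, 1, 0]
After 5 (swap(4, 2)): [4, 2, 1, 3, 5, 0]
After 6 (swap(2, 4)): [4, 2, 5, 3, 1, 0]
After 7 (rotate_left(1, 3, k=2)): [4, 3, 2, 5, 1, 0]
After 8 (swap(5, 3)): [4, 3, 2, 0, 1, 5]

Answer: [4, 3, 2, 0, 1, 5]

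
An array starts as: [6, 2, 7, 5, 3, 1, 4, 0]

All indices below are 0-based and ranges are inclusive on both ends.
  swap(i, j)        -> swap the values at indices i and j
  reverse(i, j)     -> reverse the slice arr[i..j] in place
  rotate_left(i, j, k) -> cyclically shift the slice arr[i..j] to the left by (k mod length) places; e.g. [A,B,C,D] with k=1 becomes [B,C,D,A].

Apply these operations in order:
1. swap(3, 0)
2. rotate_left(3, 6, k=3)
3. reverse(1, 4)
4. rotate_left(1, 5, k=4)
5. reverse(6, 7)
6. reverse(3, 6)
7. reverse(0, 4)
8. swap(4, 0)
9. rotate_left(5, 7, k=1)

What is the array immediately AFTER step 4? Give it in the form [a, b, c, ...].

Answer: [5, 3, 6, 4, 7, 2, 1, 0]

Derivation:
After 1 (swap(3, 0)): [5, 2, 7, 6, 3, 1, 4, 0]
After 2 (rotate_left(3, 6, k=3)): [5, 2, 7, 4, 6, 3, 1, 0]
After 3 (reverse(1, 4)): [5, 6, 4, 7, 2, 3, 1, 0]
After 4 (rotate_left(1, 5, k=4)): [5, 3, 6, 4, 7, 2, 1, 0]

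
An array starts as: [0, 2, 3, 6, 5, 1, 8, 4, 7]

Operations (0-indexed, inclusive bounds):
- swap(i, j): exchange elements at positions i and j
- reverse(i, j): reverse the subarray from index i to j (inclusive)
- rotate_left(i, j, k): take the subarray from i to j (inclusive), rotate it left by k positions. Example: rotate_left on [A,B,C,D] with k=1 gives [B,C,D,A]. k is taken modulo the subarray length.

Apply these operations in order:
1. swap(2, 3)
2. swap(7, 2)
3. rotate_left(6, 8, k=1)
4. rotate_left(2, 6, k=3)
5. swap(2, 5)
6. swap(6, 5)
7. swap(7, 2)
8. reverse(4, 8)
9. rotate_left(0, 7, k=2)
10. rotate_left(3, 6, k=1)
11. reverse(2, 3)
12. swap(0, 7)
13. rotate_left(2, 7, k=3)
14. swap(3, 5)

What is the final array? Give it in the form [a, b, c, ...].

Answer: [2, 6, 0, 1, 7, 3, 8, 5, 4]

Derivation:
After 1 (swap(2, 3)): [0, 2, 6, 3, 5, 1, 8, 4, 7]
After 2 (swap(7, 2)): [0, 2, 4, 3, 5, 1, 8, 6, 7]
After 3 (rotate_left(6, 8, k=1)): [0, 2, 4, 3, 5, 1, 6, 7, 8]
After 4 (rotate_left(2, 6, k=3)): [0, 2, 1, 6, 4, 3, 5, 7, 8]
After 5 (swap(2, 5)): [0, 2, 3, 6, 4, 1, 5, 7, 8]
After 6 (swap(6, 5)): [0, 2, 3, 6, 4, 5, 1, 7, 8]
After 7 (swap(7, 2)): [0, 2, 7, 6, 4, 5, 1, 3, 8]
After 8 (reverse(4, 8)): [0, 2, 7, 6, 8, 3, 1, 5, 4]
After 9 (rotate_left(0, 7, k=2)): [7, 6, 8, 3, 1, 5, 0, 2, 4]
After 10 (rotate_left(3, 6, k=1)): [7, 6, 8, 1, 5, 0, 3, 2, 4]
After 11 (reverse(2, 3)): [7, 6, 1, 8, 5, 0, 3, 2, 4]
After 12 (swap(0, 7)): [2, 6, 1, 8, 5, 0, 3, 7, 4]
After 13 (rotate_left(2, 7, k=3)): [2, 6, 0, 3, 7, 1, 8, 5, 4]
After 14 (swap(3, 5)): [2, 6, 0, 1, 7, 3, 8, 5, 4]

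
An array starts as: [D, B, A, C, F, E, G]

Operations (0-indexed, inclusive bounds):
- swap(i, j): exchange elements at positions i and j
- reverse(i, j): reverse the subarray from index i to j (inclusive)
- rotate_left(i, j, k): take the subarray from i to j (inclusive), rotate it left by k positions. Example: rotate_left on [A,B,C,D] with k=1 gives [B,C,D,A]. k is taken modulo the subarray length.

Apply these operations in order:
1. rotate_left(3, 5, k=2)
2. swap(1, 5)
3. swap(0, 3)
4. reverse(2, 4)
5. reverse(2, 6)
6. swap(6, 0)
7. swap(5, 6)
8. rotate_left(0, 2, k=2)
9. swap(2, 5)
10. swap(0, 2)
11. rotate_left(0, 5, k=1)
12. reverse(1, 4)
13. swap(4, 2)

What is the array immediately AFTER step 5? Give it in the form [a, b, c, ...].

After 1 (rotate_left(3, 5, k=2)): [D, B, A, E, C, F, G]
After 2 (swap(1, 5)): [D, F, A, E, C, B, G]
After 3 (swap(0, 3)): [E, F, A, D, C, B, G]
After 4 (reverse(2, 4)): [E, F, C, D, A, B, G]
After 5 (reverse(2, 6)): [E, F, G, B, A, D, C]

Answer: [E, F, G, B, A, D, C]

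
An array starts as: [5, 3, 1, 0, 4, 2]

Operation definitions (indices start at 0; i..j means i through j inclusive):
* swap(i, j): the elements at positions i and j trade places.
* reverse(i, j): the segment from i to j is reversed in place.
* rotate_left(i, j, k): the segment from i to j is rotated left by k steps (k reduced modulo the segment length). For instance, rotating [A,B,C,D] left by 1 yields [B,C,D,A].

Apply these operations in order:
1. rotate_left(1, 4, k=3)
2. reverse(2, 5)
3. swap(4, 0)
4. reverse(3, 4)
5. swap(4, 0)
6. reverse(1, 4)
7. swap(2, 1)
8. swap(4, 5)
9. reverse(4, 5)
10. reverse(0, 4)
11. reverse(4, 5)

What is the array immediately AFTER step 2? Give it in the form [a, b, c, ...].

After 1 (rotate_left(1, 4, k=3)): [5, 4, 3, 1, 0, 2]
After 2 (reverse(2, 5)): [5, 4, 2, 0, 1, 3]

Answer: [5, 4, 2, 0, 1, 3]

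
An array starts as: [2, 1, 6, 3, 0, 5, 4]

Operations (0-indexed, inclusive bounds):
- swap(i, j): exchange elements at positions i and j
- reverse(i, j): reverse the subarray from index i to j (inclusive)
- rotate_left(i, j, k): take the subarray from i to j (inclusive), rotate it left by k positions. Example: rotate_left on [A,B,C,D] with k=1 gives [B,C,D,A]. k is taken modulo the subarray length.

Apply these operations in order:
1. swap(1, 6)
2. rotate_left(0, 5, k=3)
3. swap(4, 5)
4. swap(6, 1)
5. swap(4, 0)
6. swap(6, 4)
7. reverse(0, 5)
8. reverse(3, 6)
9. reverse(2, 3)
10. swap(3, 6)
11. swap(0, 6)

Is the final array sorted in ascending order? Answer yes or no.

After 1 (swap(1, 6)): [2, 4, 6, 3, 0, 5, 1]
After 2 (rotate_left(0, 5, k=3)): [3, 0, 5, 2, 4, 6, 1]
After 3 (swap(4, 5)): [3, 0, 5, 2, 6, 4, 1]
After 4 (swap(6, 1)): [3, 1, 5, 2, 6, 4, 0]
After 5 (swap(4, 0)): [6, 1, 5, 2, 3, 4, 0]
After 6 (swap(6, 4)): [6, 1, 5, 2, 0, 4, 3]
After 7 (reverse(0, 5)): [4, 0, 2, 5, 1, 6, 3]
After 8 (reverse(3, 6)): [4, 0, 2, 3, 6, 1, 5]
After 9 (reverse(2, 3)): [4, 0, 3, 2, 6, 1, 5]
After 10 (swap(3, 6)): [4, 0, 3, 5, 6, 1, 2]
After 11 (swap(0, 6)): [2, 0, 3, 5, 6, 1, 4]

Answer: no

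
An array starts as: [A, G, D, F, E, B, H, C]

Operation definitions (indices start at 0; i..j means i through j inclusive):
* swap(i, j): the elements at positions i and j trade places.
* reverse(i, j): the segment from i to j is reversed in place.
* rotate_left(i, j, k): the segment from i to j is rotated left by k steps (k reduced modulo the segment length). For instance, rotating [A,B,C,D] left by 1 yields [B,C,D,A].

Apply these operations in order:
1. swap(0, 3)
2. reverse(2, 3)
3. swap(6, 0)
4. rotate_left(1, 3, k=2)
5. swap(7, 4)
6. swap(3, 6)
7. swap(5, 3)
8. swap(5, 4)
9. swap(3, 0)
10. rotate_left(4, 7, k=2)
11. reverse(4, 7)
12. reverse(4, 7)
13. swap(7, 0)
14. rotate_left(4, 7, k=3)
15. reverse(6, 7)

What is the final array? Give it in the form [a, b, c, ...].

Answer: [C, D, G, H, B, A, F, E]

Derivation:
After 1 (swap(0, 3)): [F, G, D, A, E, B, H, C]
After 2 (reverse(2, 3)): [F, G, A, D, E, B, H, C]
After 3 (swap(6, 0)): [H, G, A, D, E, B, F, C]
After 4 (rotate_left(1, 3, k=2)): [H, D, G, A, E, B, F, C]
After 5 (swap(7, 4)): [H, D, G, A, C, B, F, E]
After 6 (swap(3, 6)): [H, D, G, F, C, B, A, E]
After 7 (swap(5, 3)): [H, D, G, B, C, F, A, E]
After 8 (swap(5, 4)): [H, D, G, B, F, C, A, E]
After 9 (swap(3, 0)): [B, D, G, H, F, C, A, E]
After 10 (rotate_left(4, 7, k=2)): [B, D, G, H, A, E, F, C]
After 11 (reverse(4, 7)): [B, D, G, H, C, F, E, A]
After 12 (reverse(4, 7)): [B, D, G, H, A, E, F, C]
After 13 (swap(7, 0)): [C, D, G, H, A, E, F, B]
After 14 (rotate_left(4, 7, k=3)): [C, D, G, H, B, A, E, F]
After 15 (reverse(6, 7)): [C, D, G, H, B, A, F, E]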